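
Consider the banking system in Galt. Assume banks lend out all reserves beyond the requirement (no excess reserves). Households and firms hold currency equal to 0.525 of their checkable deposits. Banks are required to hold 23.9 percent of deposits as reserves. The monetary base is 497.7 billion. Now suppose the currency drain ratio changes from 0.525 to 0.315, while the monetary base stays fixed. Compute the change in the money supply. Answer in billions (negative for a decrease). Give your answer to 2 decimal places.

Initially m₁ = (1 + 0.525) / (0.239 + 0.525) ≈ 1.996073, so M₁ = 1.996073 × 497.7 ≈ 993.4455 billion.
After the change m₂ = (1 + 0.315) / (0.239 + 0.315) ≈ 2.373646, so M₂ = 2.373646 × 497.7 ≈ 1181.3636 billion.
ΔM = M₂ − M₁ = 1181.3636 − 993.4455 = 187.9181 billion.

187.92 billion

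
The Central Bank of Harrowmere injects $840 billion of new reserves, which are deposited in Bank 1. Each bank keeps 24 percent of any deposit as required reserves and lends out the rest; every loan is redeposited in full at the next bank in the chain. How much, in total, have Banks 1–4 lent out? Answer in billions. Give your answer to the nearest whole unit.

Bank i lends (1 − rr)^i of the original deposit: Bank 1 lends 840·0.7600 = 638.4000, Bank 2 lends 840·0.7600² = 485.1840, and so on.
Summing a geometric series: total = 840·[0.7600·(1 − 0.7600^4) / (1 − 0.7600)] ≈ 1772.5661 billion.

$1773 billion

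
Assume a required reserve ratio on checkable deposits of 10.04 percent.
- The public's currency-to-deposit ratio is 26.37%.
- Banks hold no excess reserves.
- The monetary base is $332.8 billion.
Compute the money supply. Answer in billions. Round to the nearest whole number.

The money multiplier is m = (1 + c) / (rr + c) = (1 + 0.2637) / (0.1004 + 0.2637) ≈ 3.4707.
So M = m × MB = 3.4707 × 332.8 ≈ 1155.049 billion.

$1155 billion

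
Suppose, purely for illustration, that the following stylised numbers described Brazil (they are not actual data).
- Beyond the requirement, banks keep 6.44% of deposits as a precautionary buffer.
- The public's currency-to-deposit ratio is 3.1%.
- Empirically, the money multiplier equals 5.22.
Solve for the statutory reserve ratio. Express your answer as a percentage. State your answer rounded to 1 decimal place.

Using m = 5.22. Since m = (1 + c)/(c + rr + e), the denominator satisfies c + rr + e = (1 + c)/m = (1 + 0.031) / 5.22 ≈ 0.197510.
With c = 0.031 and e = 0.0644, the statutory reserve ratio is 0.197510 − 0.031 − 0.0644 = 0.10211.

10.2%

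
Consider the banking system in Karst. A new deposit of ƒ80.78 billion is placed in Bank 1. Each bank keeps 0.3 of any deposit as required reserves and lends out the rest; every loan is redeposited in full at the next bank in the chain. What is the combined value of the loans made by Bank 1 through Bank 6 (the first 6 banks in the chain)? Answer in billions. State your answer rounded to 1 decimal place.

ƒ166.3 billion

Bank i lends (1 − rr)^i of the original deposit: Bank 1 lends 80.78·0.7000 = 56.5460, Bank 2 lends 80.78·0.7000² = 39.5822, and so on.
Summing a geometric series: total = 80.78·[0.7000·(1 − 0.7000^6) / (1 − 0.7000)] ≈ 166.3114 billion.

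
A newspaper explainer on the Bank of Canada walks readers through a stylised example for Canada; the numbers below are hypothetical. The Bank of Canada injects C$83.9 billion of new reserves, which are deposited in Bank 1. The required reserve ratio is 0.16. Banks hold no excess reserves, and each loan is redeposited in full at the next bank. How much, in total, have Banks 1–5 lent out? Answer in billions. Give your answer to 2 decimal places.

Bank i lends (1 − rr)^i of the original deposit: Bank 1 lends 83.9·0.8400 = 70.4760, Bank 2 lends 83.9·0.8400² ≈ 59.1998, and so on.
Summing a geometric series: total = 83.9·[0.8400·(1 − 0.8400^5) / (1 − 0.8400)] ≈ 256.2631 billion.

C$256.26 billion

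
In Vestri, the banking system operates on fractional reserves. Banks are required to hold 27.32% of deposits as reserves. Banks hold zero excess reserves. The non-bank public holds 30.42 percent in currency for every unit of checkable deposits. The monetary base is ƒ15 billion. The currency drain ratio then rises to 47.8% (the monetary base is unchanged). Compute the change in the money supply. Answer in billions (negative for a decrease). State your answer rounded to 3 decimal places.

-4.368 billion

Initially m₁ = (1 + 0.3042) / (0.2732 + 0.3042) ≈ 2.258746, so M₁ = 2.258746 × 15 ≈ 33.8812 billion.
After the change m₂ = (1 + 0.478) / (0.2732 + 0.478) ≈ 1.967519, so M₂ = 1.967519 × 15 ≈ 29.5128 billion.
ΔM = M₂ − M₁ = 29.5128 − 33.8812 = -4.3684 billion.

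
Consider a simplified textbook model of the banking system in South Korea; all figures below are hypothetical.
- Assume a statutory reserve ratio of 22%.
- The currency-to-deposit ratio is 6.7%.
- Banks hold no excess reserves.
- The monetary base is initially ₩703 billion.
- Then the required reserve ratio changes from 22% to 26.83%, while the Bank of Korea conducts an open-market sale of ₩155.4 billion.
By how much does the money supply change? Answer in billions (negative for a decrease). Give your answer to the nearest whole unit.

-871 billion

Before: m₁ = (1 + 0.067) / (0.22 + 0.067) ≈ 3.7178, MB₁ = 703, so M₁ = 3.7178 × 703 = 2613.6134 billion.
After: m₂ = (1 + 0.067) / (0.2683 + 0.067) ≈ 3.1822, MB₂ = 703 − 155.4 = 547.6, so M₂ = 3.1822 × 547.6 ≈ 1742.5727 billion.
ΔM = M₂ − M₁ = 1742.5727 − 2613.6134 = -871.0407 billion.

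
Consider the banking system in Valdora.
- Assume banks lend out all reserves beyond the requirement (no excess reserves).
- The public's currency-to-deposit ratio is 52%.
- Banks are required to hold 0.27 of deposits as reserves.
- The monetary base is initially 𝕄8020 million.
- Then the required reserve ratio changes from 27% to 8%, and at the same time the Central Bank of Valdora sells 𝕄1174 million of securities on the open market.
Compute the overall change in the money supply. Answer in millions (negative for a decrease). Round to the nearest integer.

𝕄1912 million

Before: m₁ = (1 + 0.52) / (0.27 + 0.52) ≈ 1.92405, MB₁ = 8020, so M₁ = 1.92405 × 8020 = 15430.881 million.
After: m₂ = (1 + 0.52) / (0.08 + 0.52) ≈ 2.53333, MB₂ = 8020 − 1174 = 6846, so M₂ = 2.53333 × 6846 ≈ 17343.1772 million.
ΔM = M₂ − M₁ = 17343.1772 − 15430.881 = 1912.2962 million.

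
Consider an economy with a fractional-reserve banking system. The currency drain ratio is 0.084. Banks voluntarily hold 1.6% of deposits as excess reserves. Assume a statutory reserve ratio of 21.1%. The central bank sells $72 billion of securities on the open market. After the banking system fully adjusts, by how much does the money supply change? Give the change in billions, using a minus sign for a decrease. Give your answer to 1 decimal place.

The money multiplier is m = (1 + c) / (rr + e + c) = (1 + 0.084) / (0.211 + 0.016 + 0.084) ≈ 3.4855.
The sale removes 72 billion of base, so ΔM = m × ΔMB = 3.4855 × (−72) = -250.956 billion.

-251.0 billion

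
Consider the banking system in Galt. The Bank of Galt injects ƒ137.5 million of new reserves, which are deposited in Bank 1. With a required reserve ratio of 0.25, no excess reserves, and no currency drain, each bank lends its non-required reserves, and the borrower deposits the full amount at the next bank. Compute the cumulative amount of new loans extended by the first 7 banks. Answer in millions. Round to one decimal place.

ƒ357.4 million

Bank i lends (1 − rr)^i of the original deposit: Bank 1 lends 137.5·0.7500 = 103.1250, Bank 2 lends 137.5·0.7500² ≈ 77.3438, and so on.
Summing a geometric series: total = 137.5·[0.7500·(1 − 0.7500^7) / (1 − 0.7500)] ≈ 357.4379 million.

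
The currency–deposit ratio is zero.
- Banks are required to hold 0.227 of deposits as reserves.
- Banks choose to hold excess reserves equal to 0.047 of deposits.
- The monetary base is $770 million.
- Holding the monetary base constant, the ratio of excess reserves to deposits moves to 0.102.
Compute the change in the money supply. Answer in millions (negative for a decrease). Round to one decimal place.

-469.8 million

Initially m₁ = 1 / (0.227 + 0.047) ≈ 3.64964, so M₁ = 3.64964 × 770 = 2810.2228 million.
After the change m₂ = 1 / (0.227 + 0.102) ≈ 3.03951, so M₂ = 3.03951 × 770 = 2340.4227 million.
ΔM = M₂ − M₁ = 2340.4227 − 2810.2228 = -469.8001 million.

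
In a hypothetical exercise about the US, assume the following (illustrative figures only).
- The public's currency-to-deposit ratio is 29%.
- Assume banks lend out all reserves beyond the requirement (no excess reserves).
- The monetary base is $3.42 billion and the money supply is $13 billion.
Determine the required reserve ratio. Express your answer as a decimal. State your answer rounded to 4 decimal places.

0.0494

Using m = M/MB = 13/3.42 ≈ 3.801170. Since m = (1 + c)/(c + rr + e), the denominator satisfies c + rr + e = (1 + c)/m = (1 + 0.29) / 3.801170 ≈ 0.339369.
With c = 0.29 and e = 0, the required reserve ratio is 0.339369 − 0.29 − 0 = 0.049369.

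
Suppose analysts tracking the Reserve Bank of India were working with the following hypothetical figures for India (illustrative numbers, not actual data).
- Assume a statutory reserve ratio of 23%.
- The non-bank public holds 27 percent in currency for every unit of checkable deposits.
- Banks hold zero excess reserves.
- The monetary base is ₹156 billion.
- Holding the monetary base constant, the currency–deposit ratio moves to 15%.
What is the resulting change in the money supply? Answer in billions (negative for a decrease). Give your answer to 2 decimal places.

Initially m₁ = (1 + 0.27) / (0.23 + 0.27) = 2.54, so M₁ = 2.54 × 156 = 396.24 billion.
After the change m₂ = (1 + 0.15) / (0.23 + 0.15) ≈ 3.026316, so M₂ = 3.026316 × 156 ≈ 472.1053 billion.
ΔM = M₂ − M₁ = 472.1053 − 396.24 = 75.8653 billion.

₹75.87 billion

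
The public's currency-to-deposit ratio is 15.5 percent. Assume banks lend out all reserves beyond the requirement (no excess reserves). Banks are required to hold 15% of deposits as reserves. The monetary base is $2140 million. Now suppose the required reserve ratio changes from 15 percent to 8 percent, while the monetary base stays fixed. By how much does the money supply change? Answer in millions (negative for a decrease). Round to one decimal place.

Initially m₁ = (1 + 0.155) / (0.15 + 0.155) ≈ 3.786885, so M₁ = 3.786885 × 2140 = 8103.9339 million.
After the change m₂ = (1 + 0.155) / (0.08 + 0.155) ≈ 4.914894, so M₂ = 4.914894 × 2140 ≈ 10517.8732 million.
ΔM = M₂ − M₁ = 10517.8732 − 8103.9339 = 2413.9393 million.

$2413.9 million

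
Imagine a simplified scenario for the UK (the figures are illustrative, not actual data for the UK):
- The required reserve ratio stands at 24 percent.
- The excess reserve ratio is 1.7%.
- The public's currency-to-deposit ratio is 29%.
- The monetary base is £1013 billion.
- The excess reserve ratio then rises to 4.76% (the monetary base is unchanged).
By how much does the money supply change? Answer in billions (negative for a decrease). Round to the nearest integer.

-127 billion

Initially m₁ = (1 + 0.29) / (0.24 + 0.017 + 0.29) ≈ 2.35832, so M₁ = 2.35832 × 1013 ≈ 2388.9782 billion.
After the change m₂ = (1 + 0.29) / (0.24 + 0.0476 + 0.29) ≈ 2.23338, so M₂ = 2.23338 × 1013 ≈ 2262.4139 billion.
ΔM = M₂ − M₁ = 2262.4139 − 2388.9782 = -126.5643 billion.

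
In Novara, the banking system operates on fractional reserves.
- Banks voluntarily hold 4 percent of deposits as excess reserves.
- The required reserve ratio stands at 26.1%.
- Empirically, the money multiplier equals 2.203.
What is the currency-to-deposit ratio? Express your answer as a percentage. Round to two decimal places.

Using m = 2.203. From m = (1 + c)/(c + rr + e), rearranging gives 1 + c = m·(c + rr + e), so c·(1 − m) = m·(rr + e) − 1.
Hence c = [m·(rr + e) − 1]/(1 − m) = [2.203 × (0.261 + 0.04) − 1] / (1 − 2.203) ≈ 0.280047.

28.00%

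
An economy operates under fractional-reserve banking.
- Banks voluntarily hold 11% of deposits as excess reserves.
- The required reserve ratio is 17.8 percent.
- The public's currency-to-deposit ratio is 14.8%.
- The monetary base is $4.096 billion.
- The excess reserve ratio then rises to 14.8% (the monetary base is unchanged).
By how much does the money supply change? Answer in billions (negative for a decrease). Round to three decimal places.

-0.865 billion

Initially m₁ = (1 + 0.148) / (0.178 + 0.11 + 0.148) ≈ 2.63303, so M₁ = 2.63303 × 4.096 ≈ 10.7849 billion.
After the change m₂ = (1 + 0.148) / (0.178 + 0.148 + 0.148) ≈ 2.42194, so M₂ = 2.42194 × 4.096 ≈ 9.9203 billion.
ΔM = M₂ − M₁ = 9.9203 − 10.7849 = -0.8646 billion.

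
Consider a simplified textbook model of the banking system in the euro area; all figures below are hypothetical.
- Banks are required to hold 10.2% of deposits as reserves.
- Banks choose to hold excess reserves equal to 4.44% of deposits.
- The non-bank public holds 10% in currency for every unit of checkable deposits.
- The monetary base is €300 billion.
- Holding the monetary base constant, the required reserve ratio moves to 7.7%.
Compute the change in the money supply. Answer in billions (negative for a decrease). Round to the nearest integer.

Initially m₁ = (1 + 0.1) / (0.102 + 0.0444 + 0.1) ≈ 4.4643, so M₁ = 4.4643 × 300 = 1339.29 billion.
After the change m₂ = (1 + 0.1) / (0.077 + 0.0444 + 0.1) ≈ 4.9684, so M₂ = 4.9684 × 300 = 1490.52 billion.
ΔM = M₂ − M₁ = 1490.52 − 1339.29 = 151.23 billion.

€151 billion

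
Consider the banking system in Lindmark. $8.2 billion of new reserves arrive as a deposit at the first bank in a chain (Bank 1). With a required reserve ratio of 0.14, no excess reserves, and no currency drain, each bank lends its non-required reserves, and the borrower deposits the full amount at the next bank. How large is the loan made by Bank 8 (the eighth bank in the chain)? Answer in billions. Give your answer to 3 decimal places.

Each bank lends a fraction (1 − rr) = 0.8600 of the deposit it receives, so Bank 8 receives 8.2·0.8600^7 and lends 8.2·0.8600^8 ≈ 2.4536 billion.

$2.454 billion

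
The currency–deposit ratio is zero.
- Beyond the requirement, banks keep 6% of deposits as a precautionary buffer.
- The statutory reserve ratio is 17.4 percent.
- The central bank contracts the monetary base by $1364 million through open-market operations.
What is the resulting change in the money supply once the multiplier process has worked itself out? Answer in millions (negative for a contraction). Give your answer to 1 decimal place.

-5829.1 million

The money multiplier is m = 1 / (rr + e) = 1 / (0.174 + 0.06) ≈ 4.273504.
The sale removes 1364 million of base, so ΔM = m × ΔMB = 4.273504 × (−1364) ≈ -5829.0595 million.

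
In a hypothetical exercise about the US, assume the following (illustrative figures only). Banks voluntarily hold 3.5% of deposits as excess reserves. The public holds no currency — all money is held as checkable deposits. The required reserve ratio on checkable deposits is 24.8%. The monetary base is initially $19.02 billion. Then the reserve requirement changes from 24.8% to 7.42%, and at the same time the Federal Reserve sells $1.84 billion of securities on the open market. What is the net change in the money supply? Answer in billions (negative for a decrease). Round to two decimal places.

Before: m₁ = 1 / (0.248 + 0.035) ≈ 3.53357, MB₁ = 19.02, so M₁ = 3.53357 × 19.02 ≈ 67.2085 billion.
After: m₂ = 1 / (0.0742 + 0.035) ≈ 9.15751, MB₂ = 19.02 − 1.84 = 17.18, so M₂ = 9.15751 × 17.18 ≈ 157.326 billion.
ΔM = M₂ − M₁ = 157.326 − 67.2085 = 90.1175 billion.

$90.12 billion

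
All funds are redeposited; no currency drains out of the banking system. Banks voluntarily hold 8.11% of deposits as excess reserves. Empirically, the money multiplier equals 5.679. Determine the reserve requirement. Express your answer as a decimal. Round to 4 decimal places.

0.0950

Using m = 5.679. Since m = (1 + c)/(c + rr + e), the denominator satisfies c + rr + e = (1 + c)/m = (1 + 0) / 5.679 ≈ 0.176087.
With c = 0 and e = 0.0811, the reserve requirement is 0.176087 − 0 − 0.0811 = 0.094987.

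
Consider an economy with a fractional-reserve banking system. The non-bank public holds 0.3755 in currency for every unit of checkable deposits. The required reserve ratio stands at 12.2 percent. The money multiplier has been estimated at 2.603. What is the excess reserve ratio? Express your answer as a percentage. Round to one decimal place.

Using m = 2.603. Since m = (1 + c)/(c + rr + e), the denominator satisfies c + rr + e = (1 + c)/m = (1 + 0.3755) / 2.603 ≈ 0.528429.
With c = 0.3755 and rr = 0.122, the excess reserve ratio is 0.528429 − 0.3755 − 0.122 = 0.030929.

3.1%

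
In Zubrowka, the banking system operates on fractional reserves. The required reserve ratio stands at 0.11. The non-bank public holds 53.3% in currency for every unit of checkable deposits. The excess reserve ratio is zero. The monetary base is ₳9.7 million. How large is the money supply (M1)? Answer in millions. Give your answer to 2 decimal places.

₳23.13 million

The money multiplier is m = (1 + c) / (rr + c) = (1 + 0.533) / (0.11 + 0.533) ≈ 2.3841.
So M = m × MB = 2.3841 × 9.7 ≈ 23.1258 million.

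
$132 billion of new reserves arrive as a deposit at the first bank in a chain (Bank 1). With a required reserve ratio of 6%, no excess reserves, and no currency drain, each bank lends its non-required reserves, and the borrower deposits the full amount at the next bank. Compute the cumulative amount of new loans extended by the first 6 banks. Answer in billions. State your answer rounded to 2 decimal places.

$641.35 billion

Bank i lends (1 − rr)^i of the original deposit: Bank 1 lends 132·0.9400 = 124.0800, Bank 2 lends 132·0.9400² = 116.6352, and so on.
Summing a geometric series: total = 132·[0.9400·(1 − 0.9400^6) / (1 − 0.9400)] ≈ 641.3493 billion.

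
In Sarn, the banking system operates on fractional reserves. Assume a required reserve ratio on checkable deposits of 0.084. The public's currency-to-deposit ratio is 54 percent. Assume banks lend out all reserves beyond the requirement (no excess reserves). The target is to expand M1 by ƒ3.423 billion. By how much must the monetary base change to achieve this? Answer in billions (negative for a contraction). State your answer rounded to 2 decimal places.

ƒ1.39 billion

The money multiplier is m = (1 + c) / (rr + c) = (1 + 0.54) / (0.084 + 0.54) ≈ 2.4679.
ΔMB = ΔM / m = (+3.423) / 2.4679 ≈ 1.387 billion.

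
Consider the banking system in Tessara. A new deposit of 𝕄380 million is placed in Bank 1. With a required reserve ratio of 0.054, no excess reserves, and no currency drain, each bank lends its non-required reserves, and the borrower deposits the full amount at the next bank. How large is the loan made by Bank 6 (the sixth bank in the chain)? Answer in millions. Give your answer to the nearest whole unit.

𝕄272 million

Each bank lends a fraction (1 − rr) = 0.9460 of the deposit it receives, so Bank 6 receives 380·0.9460^5 and lends 380·0.9460^6 ≈ 272.3519 million.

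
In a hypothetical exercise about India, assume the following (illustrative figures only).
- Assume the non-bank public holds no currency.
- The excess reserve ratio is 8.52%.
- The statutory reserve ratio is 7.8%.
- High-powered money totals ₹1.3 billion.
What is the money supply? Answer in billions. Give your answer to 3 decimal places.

The money multiplier is m = 1 / (rr + e) = 1 / (0.078 + 0.0852) ≈ 6.12745.
So M = m × MB = 6.12745 × 1.3 ≈ 7.9657 billion.

₹7.966 billion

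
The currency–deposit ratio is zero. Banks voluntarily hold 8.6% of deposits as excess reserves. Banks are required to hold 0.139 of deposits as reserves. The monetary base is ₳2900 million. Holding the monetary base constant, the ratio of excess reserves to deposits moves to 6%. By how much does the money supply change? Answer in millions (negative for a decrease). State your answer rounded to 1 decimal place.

Initially m₁ = 1 / (0.139 + 0.086) ≈ 4.444444, so M₁ = 4.444444 × 2900 = 12888.8876 million.
After the change m₂ = 1 / (0.139 + 0.06) ≈ 5.025126, so M₂ = 5.025126 × 2900 = 14572.8654 million.
ΔM = M₂ − M₁ = 14572.8654 − 12888.8876 = 1683.9778 million.

₳1684.0 million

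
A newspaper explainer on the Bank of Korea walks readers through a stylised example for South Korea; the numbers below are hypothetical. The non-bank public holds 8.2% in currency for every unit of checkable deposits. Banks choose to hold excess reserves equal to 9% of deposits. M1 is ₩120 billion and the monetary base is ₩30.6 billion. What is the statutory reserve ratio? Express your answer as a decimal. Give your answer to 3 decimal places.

0.104

Using m = M/MB = 120/30.6 ≈ 3.921569. Since m = (1 + c)/(c + rr + e), the denominator satisfies c + rr + e = (1 + c)/m = (1 + 0.082) / 3.921569 ≈ 0.275910.
With c = 0.082 and e = 0.09, the statutory reserve ratio is 0.275910 − 0.082 − 0.09 = 0.10391.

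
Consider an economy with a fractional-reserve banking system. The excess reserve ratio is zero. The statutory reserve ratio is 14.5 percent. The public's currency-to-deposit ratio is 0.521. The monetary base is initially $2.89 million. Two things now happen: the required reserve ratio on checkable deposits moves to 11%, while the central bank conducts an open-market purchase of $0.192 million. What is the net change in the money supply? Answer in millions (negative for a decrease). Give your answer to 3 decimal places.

Before: m₁ = (1 + 0.521) / (0.145 + 0.521) ≈ 2.28378, MB₁ = 2.89, so M₁ = 2.28378 × 2.89 ≈ 6.6001 million.
After: m₂ = (1 + 0.521) / (0.11 + 0.521) ≈ 2.41046, MB₂ = 2.89 + 0.192 = 3.082, so M₂ = 2.41046 × 3.082 ≈ 7.429 million.
ΔM = M₂ − M₁ = 7.429 − 6.6001 = 0.8289 million.

$0.829 million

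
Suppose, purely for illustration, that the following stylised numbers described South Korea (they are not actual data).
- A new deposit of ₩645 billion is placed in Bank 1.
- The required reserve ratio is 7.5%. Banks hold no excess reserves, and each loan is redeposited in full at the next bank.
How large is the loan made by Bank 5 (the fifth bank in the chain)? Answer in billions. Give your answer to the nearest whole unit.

₩437 billion

Each bank lends a fraction (1 − rr) = 0.9250 of the deposit it receives, so Bank 5 receives 645·0.9250^4 and lends 645·0.9250^5 ≈ 436.7857 billion.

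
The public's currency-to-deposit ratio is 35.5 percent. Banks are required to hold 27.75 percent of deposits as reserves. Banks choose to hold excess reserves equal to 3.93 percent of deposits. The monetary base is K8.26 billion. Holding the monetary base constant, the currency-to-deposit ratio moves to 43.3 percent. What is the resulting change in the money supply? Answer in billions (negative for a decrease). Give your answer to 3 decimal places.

-0.874 billion

Initially m₁ = (1 + 0.355) / (0.2775 + 0.0393 + 0.355) ≈ 2.01697, so M₁ = 2.01697 × 8.26 ≈ 16.6602 billion.
After the change m₂ = (1 + 0.433) / (0.2775 + 0.0393 + 0.433) ≈ 1.91118, so M₂ = 1.91118 × 8.26 ≈ 15.7863 billion.
ΔM = M₂ − M₁ = 15.7863 − 16.6602 = -0.8739 billion.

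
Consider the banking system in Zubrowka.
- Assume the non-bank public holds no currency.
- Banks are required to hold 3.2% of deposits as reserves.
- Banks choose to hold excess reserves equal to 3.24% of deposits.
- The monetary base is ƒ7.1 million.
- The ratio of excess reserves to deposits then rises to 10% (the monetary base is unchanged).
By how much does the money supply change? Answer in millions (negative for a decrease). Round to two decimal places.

-56.46 million

Initially m₁ = 1 / (0.032 + 0.0324) ≈ 15.5280, so M₁ = 15.5280 × 7.1 = 110.2488 million.
After the change m₂ = 1 / (0.032 + 0.1) ≈ 7.5758, so M₂ = 7.5758 × 7.1 ≈ 53.7882 million.
ΔM = M₂ − M₁ = 53.7882 − 110.2488 = -56.4606 million.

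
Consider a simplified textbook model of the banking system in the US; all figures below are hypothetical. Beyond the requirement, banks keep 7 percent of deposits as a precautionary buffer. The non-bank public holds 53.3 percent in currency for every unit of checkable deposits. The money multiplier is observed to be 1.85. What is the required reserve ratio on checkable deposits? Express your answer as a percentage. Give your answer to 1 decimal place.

Using m = 1.85. Since m = (1 + c)/(c + rr + e), the denominator satisfies c + rr + e = (1 + c)/m = (1 + 0.533) / 1.85 ≈ 0.828649.
With c = 0.533 and e = 0.07, the required reserve ratio on checkable deposits is 0.828649 − 0.533 − 0.07 = 0.225649.

22.6%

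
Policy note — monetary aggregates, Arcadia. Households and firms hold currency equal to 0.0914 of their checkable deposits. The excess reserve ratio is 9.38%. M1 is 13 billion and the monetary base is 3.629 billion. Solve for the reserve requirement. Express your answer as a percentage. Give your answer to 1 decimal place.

11.9%

Using m = M/MB = 13/3.629 ≈ 3.582254. Since m = (1 + c)/(c + rr + e), the denominator satisfies c + rr + e = (1 + c)/m = (1 + 0.0914) / 3.582254 ≈ 0.304669.
With c = 0.0914 and e = 0.0938, the reserve requirement is 0.304669 − 0.0914 − 0.0938 = 0.119469.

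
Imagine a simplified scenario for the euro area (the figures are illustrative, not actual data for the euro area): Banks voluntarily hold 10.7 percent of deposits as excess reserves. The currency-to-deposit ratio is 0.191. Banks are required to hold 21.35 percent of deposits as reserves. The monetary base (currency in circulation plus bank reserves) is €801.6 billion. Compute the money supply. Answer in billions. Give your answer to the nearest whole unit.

The money multiplier is m = (1 + c) / (rr + e + c) = (1 + 0.191) / (0.2135 + 0.107 + 0.191) ≈ 2.3284.
So M = m × MB = 2.3284 × 801.6 ≈ 1866.4454 billion.

€1866 billion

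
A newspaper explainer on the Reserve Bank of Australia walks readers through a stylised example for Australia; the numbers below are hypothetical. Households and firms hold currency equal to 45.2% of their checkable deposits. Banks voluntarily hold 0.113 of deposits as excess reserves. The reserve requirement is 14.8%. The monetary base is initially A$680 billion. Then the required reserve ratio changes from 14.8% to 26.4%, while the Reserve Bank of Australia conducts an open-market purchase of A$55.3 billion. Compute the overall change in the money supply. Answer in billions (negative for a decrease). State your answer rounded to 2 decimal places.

Before: m₁ = (1 + 0.452) / (0.148 + 0.113 + 0.452) ≈ 2.036466, MB₁ = 680, so M₁ = 2.036466 × 680 ≈ 1384.7969 billion.
After: m₂ = (1 + 0.452) / (0.264 + 0.113 + 0.452) ≈ 1.751508, MB₂ = 680 + 55.3 = 735.3, so M₂ = 1.751508 × 735.3 ≈ 1287.8838 billion.
ΔM = M₂ − M₁ = 1287.8838 − 1384.7969 = -96.9131 billion.

-96.91 billion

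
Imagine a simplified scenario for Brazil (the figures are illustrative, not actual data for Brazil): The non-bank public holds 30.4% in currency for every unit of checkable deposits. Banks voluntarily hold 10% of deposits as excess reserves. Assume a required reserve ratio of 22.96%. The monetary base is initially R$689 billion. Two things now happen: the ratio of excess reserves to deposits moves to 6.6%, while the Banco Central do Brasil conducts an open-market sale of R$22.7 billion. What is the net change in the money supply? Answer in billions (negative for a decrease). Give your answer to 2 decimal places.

Before: m₁ = (1 + 0.304) / (0.2296 + 0.1 + 0.304) ≈ 2.058081, MB₁ = 689, so M₁ = 2.058081 × 689 ≈ 1418.0178 billion.
After: m₂ = (1 + 0.304) / (0.2296 + 0.066 + 0.304) ≈ 2.174783, MB₂ = 689 − 22.7 = 666.3, so M₂ = 2.174783 × 666.3 ≈ 1449.0579 billion.
ΔM = M₂ − M₁ = 1449.0579 − 1418.0178 = 31.0401 billion.

R$31.04 billion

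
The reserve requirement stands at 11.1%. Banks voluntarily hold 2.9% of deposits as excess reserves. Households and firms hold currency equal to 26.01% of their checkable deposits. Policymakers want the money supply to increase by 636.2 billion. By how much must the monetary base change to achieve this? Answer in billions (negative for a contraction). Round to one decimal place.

The money multiplier is m = (1 + c) / (rr + e + c) = (1 + 0.2601) / (0.111 + 0.029 + 0.2601) ≈ 3.14946.
ΔMB = ΔM / m = (+636.2) / 3.14946 ≈ 202.0029 billion.

202.0 billion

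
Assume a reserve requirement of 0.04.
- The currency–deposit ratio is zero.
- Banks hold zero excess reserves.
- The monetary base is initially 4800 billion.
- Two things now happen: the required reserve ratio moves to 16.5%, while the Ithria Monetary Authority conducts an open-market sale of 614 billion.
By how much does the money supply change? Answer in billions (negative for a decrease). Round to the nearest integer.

-94630 billion

Before: m₁ = 1 / (0.04) = 25, MB₁ = 4800, so M₁ = 25 × 4800 = 120000 billion.
After: m₂ = 1 / (0.165) ≈ 6.06061, MB₂ = 4800 − 614 = 4186, so M₂ = 6.06061 × 4186 ≈ 25369.7135 billion.
ΔM = M₂ − M₁ = 25369.7135 − 120000 = -94630.2865 billion.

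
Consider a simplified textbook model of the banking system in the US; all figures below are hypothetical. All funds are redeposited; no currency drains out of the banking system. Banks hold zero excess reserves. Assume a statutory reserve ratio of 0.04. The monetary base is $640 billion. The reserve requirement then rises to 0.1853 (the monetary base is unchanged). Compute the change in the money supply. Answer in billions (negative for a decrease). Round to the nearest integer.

Initially m₁ = 1 / (0.04) = 25, so M₁ = 25 × 640 = 16000 billion.
After the change m₂ = 1 / (0.1853) ≈ 5.3967, so M₂ = 5.3967 × 640 = 3453.888 billion.
ΔM = M₂ − M₁ = 3453.888 − 16000 = -12546.112 billion.

-12546 billion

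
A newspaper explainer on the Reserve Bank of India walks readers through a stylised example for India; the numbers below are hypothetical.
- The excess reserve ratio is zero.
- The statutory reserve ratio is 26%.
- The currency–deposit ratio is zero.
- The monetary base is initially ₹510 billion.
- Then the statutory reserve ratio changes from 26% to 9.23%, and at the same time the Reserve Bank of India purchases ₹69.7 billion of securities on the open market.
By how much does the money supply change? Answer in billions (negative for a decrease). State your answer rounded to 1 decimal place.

₹4319.1 billion

Before: m₁ = 1 / (0.26) ≈ 3.84615, MB₁ = 510, so M₁ = 3.84615 × 510 = 1961.5365 billion.
After: m₂ = 1 / (0.0923) ≈ 10.83424, MB₂ = 510 + 69.7 = 579.7, so M₂ = 10.83424 × 579.7 ≈ 6280.6089 billion.
ΔM = M₂ − M₁ = 6280.6089 − 1961.5365 = 4319.0724 billion.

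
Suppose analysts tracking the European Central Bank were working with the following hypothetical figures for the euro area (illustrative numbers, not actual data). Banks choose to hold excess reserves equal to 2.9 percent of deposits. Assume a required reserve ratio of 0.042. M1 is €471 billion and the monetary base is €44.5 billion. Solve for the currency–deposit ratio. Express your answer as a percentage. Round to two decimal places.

2.59%

Using m = M/MB = 471/44.5 ≈ 10.584270. From m = (1 + c)/(c + rr + e), rearranging gives 1 + c = m·(c + rr + e), so c·(1 − m) = m·(rr + e) − 1.
Hence c = [m·(rr + e) − 1]/(1 − m) = [10.584270 × (0.042 + 0.029) − 1] / (1 − 10.584270) ≈ 0.025930.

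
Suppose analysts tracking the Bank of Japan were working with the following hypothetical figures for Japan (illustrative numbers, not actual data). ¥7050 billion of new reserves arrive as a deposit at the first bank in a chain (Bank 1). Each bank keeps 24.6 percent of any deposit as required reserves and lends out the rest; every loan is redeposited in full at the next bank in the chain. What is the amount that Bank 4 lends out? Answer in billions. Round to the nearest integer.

¥2279 billion

Each bank lends a fraction (1 − rr) = 0.7540 of the deposit it receives, so Bank 4 receives 7050·0.7540^3 and lends 7050·0.7540^4 ≈ 2278.6336 billion.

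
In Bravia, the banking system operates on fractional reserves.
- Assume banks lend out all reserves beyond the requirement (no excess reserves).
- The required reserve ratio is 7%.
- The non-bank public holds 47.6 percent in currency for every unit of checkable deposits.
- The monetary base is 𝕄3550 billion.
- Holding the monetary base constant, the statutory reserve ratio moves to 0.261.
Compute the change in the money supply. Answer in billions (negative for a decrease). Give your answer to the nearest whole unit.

Initially m₁ = (1 + 0.476) / (0.07 + 0.476) ≈ 2.70330, so M₁ = 2.70330 × 3550 = 9596.715 billion.
After the change m₂ = (1 + 0.476) / (0.261 + 0.476) ≈ 2.00271, so M₂ = 2.00271 × 3550 = 7109.6205 billion.
ΔM = M₂ − M₁ = 7109.6205 − 9596.715 = -2487.0945 billion.

-2487 billion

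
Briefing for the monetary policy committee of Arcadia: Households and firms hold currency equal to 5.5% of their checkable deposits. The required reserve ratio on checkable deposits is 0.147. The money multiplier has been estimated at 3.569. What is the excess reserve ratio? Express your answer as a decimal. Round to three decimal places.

Using m = 3.569. Since m = (1 + c)/(c + rr + e), the denominator satisfies c + rr + e = (1 + c)/m = (1 + 0.055) / 3.569 ≈ 0.295601.
With c = 0.055 and rr = 0.147, the excess reserve ratio is 0.295601 − 0.055 − 0.147 = 0.093601.

0.094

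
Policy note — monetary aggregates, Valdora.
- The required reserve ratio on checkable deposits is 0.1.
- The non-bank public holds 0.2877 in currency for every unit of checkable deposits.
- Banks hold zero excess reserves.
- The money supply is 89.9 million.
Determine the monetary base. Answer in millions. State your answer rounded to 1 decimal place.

The money multiplier is m = (1 + c) / (rr + c) = (1 + 0.2877) / (0.1 + 0.2877) ≈ 3.3214.
MB = M / m = 89.9 / 3.3214 ≈ 27.0669 million.

27.1 million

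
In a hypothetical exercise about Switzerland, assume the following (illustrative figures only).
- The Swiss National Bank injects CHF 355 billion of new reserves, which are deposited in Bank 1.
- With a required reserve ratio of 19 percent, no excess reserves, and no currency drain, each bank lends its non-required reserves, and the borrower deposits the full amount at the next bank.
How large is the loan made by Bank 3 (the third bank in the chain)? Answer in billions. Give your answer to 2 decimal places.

Each bank lends a fraction (1 − rr) = 0.8100 of the deposit it receives, so Bank 3 receives 355·0.8100^2 and lends 355·0.8100^3 ≈ 188.6616 billion.

CHF 188.66 billion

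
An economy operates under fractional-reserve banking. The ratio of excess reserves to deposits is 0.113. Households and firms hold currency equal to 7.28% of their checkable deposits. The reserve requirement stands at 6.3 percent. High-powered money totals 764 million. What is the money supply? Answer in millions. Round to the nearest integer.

3294 million

The money multiplier is m = (1 + c) / (rr + e + c) = (1 + 0.0728) / (0.063 + 0.113 + 0.0728) ≈ 4.3119.
So M = m × MB = 4.3119 × 764 = 3294.2916 million.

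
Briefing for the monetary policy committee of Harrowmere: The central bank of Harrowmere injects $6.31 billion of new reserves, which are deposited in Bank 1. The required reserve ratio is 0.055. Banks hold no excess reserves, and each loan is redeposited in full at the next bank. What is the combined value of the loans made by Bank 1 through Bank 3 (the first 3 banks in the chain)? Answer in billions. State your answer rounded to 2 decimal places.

Bank i lends (1 − rr)^i of the original deposit: Bank 1 lends 6.31·0.9450 ≈ 5.9629, Bank 2 lends 6.31·0.9450² ≈ 5.6350, and so on.
Summing a geometric series: total = 6.31·[0.9450·(1 − 0.9450^3) / (1 − 0.9450)] ≈ 16.9230 billion.

$16.92 billion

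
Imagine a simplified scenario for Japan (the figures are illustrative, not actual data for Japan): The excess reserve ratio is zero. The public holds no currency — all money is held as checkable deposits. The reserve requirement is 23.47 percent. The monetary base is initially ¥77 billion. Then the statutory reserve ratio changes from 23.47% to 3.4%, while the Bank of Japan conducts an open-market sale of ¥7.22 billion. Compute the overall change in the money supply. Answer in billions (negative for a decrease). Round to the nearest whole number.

¥1724 billion

Before: m₁ = 1 / (0.2347) ≈ 4.2608, MB₁ = 77, so M₁ = 4.2608 × 77 = 328.0816 billion.
After: m₂ = 1 / (0.034) ≈ 29.4118, MB₂ = 77 − 7.22 = 69.78, so M₂ = 29.4118 × 69.78 ≈ 2052.3554 billion.
ΔM = M₂ − M₁ = 2052.3554 − 328.0816 = 1724.2738 billion.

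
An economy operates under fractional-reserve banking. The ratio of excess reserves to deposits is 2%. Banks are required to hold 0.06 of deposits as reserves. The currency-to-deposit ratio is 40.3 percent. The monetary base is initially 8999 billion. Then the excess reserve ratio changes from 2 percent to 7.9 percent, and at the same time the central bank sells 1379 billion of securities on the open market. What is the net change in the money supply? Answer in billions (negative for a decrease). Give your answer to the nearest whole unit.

-6415 billion

Before: m₁ = (1 + 0.403) / (0.06 + 0.02 + 0.403) ≈ 2.90476, MB₁ = 8999, so M₁ = 2.90476 × 8999 ≈ 26139.9352 billion.
After: m₂ = (1 + 0.403) / (0.06 + 0.079 + 0.403) ≈ 2.58856, MB₂ = 8999 − 1379 = 7620, so M₂ = 2.58856 × 7620 = 19724.8272 billion.
ΔM = M₂ − M₁ = 19724.8272 − 26139.9352 = -6415.108 billion.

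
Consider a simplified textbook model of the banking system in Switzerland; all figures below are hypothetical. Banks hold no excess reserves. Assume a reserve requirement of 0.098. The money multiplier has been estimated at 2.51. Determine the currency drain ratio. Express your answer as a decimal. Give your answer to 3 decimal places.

Using m = 2.51. From m = (1 + c)/(c + rr + e), rearranging gives 1 + c = m·(c + rr + e), so c·(1 − m) = m·(rr + e) − 1.
Hence c = [m·(rr + e) − 1]/(1 − m) = [2.51 × (0.098 + 0) − 1] / (1 − 2.51) ≈ 0.499351.

0.499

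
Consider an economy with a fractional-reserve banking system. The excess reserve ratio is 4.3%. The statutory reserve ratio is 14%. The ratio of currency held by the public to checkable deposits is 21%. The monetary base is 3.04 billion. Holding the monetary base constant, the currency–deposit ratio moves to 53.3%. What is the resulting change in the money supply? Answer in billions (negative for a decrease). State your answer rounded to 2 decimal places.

-2.85 billion

Initially m₁ = (1 + 0.21) / (0.14 + 0.043 + 0.21) ≈ 3.0789, so M₁ = 3.0789 × 3.04 ≈ 9.3599 billion.
After the change m₂ = (1 + 0.533) / (0.14 + 0.043 + 0.533) ≈ 2.1411, so M₂ = 2.1411 × 3.04 ≈ 6.5089 billion.
ΔM = M₂ − M₁ = 6.5089 − 9.3599 = -2.851 billion.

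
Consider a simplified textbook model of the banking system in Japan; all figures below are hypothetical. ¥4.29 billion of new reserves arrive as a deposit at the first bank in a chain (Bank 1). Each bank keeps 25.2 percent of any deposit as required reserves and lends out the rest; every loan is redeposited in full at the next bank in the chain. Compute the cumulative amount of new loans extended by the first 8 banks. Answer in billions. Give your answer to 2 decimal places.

Bank i lends (1 − rr)^i of the original deposit: Bank 1 lends 4.29·0.7480 ≈ 3.2089, Bank 2 lends 4.29·0.7480² ≈ 2.4003, and so on.
Summing a geometric series: total = 4.29·[0.7480·(1 − 0.7480^8) / (1 − 0.7480)] ≈ 11.4859 billion.

¥11.49 billion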